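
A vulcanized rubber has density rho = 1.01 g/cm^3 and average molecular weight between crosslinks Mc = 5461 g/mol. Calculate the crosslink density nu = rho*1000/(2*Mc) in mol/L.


nu = rho * 1000 / (2 * Mc)
nu = 1.01 * 1000 / (2 * 5461)
nu = 1010.0 / 10922
nu = 0.0925 mol/L

0.0925 mol/L


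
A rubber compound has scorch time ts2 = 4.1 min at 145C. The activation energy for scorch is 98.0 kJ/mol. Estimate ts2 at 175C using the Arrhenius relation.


Convert temperatures: T1 = 145 + 273.15 = 418.15 K, T2 = 175 + 273.15 = 448.15 K
ts2_new = 4.1 * exp(98000 / 8.314 * (1/448.15 - 1/418.15))
1/T2 - 1/T1 = -1.6009e-04
ts2_new = 0.62 min

0.62 min


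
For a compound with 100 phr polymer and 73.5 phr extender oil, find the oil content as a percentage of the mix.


Oil % = oil / (100 + oil) * 100
= 73.5 / (100 + 73.5) * 100
= 73.5 / 173.5 * 100
= 42.36%

42.36%


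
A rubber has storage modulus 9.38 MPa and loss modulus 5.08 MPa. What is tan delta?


tan delta = E'' / E'
= 5.08 / 9.38
= 0.5416

tan delta = 0.5416


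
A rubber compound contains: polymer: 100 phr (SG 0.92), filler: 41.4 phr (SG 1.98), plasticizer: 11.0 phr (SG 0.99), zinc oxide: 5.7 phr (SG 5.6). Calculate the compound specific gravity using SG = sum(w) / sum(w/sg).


Sum of weights = 158.1
Volume contributions:
  polymer: 100/0.92 = 108.6957
  filler: 41.4/1.98 = 20.9091
  plasticizer: 11.0/0.99 = 11.1111
  zinc oxide: 5.7/5.6 = 1.0179
Sum of volumes = 141.7337
SG = 158.1 / 141.7337 = 1.115

SG = 1.115


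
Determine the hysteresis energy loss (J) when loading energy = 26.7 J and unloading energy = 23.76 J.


Hysteresis loss = loading - unloading
= 26.7 - 23.76
= 2.94 J

2.94 J


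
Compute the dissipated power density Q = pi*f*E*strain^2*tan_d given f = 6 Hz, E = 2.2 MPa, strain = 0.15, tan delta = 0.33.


Q = pi * f * E * strain^2 * tan_d
= pi * 6 * 2.2 * 0.15^2 * 0.33
= pi * 6 * 2.2 * 0.0225 * 0.33
= 0.3079

Q = 0.3079


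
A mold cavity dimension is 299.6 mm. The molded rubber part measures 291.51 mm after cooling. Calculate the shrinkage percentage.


Shrinkage = (mold - part) / mold * 100
= (299.6 - 291.51) / 299.6 * 100
= 8.09 / 299.6 * 100
= 2.7%

2.7%


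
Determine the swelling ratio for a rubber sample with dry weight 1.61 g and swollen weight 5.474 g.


Q = W_swollen / W_dry
Q = 5.474 / 1.61
Q = 3.4

Q = 3.4


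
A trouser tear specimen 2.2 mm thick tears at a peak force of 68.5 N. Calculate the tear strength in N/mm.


Tear strength = force / thickness
= 68.5 / 2.2
= 31.14 N/mm

31.14 N/mm


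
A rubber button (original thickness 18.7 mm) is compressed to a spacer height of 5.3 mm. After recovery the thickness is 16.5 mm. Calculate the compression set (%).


CS = (t0 - recovered) / (t0 - ts) * 100
= (18.7 - 16.5) / (18.7 - 5.3) * 100
= 2.2 / 13.4 * 100
= 16.4%

16.4%


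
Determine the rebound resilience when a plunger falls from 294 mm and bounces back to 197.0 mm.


Resilience = h_rebound / h_drop * 100
= 197.0 / 294 * 100
= 67.0%

67.0%


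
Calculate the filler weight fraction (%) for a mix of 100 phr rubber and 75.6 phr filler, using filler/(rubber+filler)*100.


Filler % = filler / (rubber + filler) * 100
= 75.6 / (100 + 75.6) * 100
= 75.6 / 175.6 * 100
= 43.05%

43.05%


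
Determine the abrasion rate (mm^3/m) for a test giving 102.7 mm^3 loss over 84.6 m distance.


Rate = volume_loss / distance
= 102.7 / 84.6
= 1.214 mm^3/m

1.214 mm^3/m


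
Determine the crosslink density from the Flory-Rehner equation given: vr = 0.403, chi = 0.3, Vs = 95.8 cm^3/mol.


ln(1 - vr) = ln(1 - 0.403) = -0.5158
Numerator = -((-0.5158) + 0.403 + 0.3 * 0.403^2) = 0.0641
Denominator = 95.8 * (0.403^(1/3) - 0.403/2) = 51.4584
nu = 0.0641 / 51.4584 = 0.0012 mol/cm^3

0.0012 mol/cm^3


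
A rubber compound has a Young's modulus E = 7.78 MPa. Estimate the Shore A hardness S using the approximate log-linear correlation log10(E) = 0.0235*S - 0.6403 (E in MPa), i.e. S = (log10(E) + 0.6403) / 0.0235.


log10(E) = 0.0235*S - 0.6403  =>  S = (log10(E) + 0.6403) / 0.0235
log10(7.78) = 0.890980
S = (0.890980 + 0.6403) / 0.0235 = 1.531280 / 0.0235
S = 65.2

Shore A = 65.2


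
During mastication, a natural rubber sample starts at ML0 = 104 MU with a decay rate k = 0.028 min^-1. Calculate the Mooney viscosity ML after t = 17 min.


ML = ML0 * exp(-k * t)
ML = 104 * exp(-0.028 * 17)
ML = 104 * 0.6213
ML = 64.61 MU

64.61 MU


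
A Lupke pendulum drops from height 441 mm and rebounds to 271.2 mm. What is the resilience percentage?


Resilience = h_rebound / h_drop * 100
= 271.2 / 441 * 100
= 61.5%

61.5%


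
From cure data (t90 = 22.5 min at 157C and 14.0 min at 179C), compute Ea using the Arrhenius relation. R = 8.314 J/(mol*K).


T1 = 430.15 K, T2 = 452.15 K
1/T1 - 1/T2 = 1.1312e-04
ln(t1/t2) = ln(22.5/14.0) = 0.4745
Ea = 8.314 * 0.4745 / 1.1312e-04 = 34872.8592 J/mol
Ea = 34.87 kJ/mol

34.87 kJ/mol


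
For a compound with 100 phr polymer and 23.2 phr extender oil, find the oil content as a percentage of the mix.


Oil % = oil / (100 + oil) * 100
= 23.2 / (100 + 23.2) * 100
= 23.2 / 123.2 * 100
= 18.83%

18.83%


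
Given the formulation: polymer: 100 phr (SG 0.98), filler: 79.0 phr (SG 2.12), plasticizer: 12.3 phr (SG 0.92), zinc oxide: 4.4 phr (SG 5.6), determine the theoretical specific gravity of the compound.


Sum of weights = 195.7
Volume contributions:
  polymer: 100/0.98 = 102.0408
  filler: 79.0/2.12 = 37.2642
  plasticizer: 12.3/0.92 = 13.3696
  zinc oxide: 4.4/5.6 = 0.7857
Sum of volumes = 153.4602
SG = 195.7 / 153.4602 = 1.275

SG = 1.275


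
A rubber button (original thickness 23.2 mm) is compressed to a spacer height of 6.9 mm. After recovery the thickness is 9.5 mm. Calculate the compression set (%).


CS = (t0 - recovered) / (t0 - ts) * 100
= (23.2 - 9.5) / (23.2 - 6.9) * 100
= 13.7 / 16.3 * 100
= 84.0%

84.0%


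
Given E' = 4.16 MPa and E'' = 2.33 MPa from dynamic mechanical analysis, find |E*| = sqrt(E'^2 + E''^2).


|E*| = sqrt(E'^2 + E''^2)
= sqrt(4.16^2 + 2.33^2)
= sqrt(17.3056 + 5.4289)
= 4.768 MPa

4.768 MPa


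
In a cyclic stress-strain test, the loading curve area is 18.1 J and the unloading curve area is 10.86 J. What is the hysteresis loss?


Hysteresis loss = loading - unloading
= 18.1 - 10.86
= 7.24 J

7.24 J


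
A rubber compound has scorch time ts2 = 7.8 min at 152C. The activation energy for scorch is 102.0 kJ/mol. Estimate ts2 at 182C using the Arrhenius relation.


Convert temperatures: T1 = 152 + 273.15 = 425.15 K, T2 = 182 + 273.15 = 455.15 K
ts2_new = 7.8 * exp(102000 / 8.314 * (1/455.15 - 1/425.15))
1/T2 - 1/T1 = -1.5503e-04
ts2_new = 1.16 min

1.16 min


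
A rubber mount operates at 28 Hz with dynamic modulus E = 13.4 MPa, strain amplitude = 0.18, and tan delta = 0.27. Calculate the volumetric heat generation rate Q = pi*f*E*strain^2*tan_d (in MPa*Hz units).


Q = pi * f * E * strain^2 * tan_d
= pi * 28 * 13.4 * 0.18^2 * 0.27
= pi * 28 * 13.4 * 0.0324 * 0.27
= 10.3115

Q = 10.3115


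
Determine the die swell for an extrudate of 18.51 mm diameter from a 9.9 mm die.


Die swell ratio = D_extrudate / D_die
= 18.51 / 9.9
= 1.87

Die swell = 1.87


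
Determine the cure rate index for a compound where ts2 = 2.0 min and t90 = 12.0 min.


CRI = 100 / (t90 - ts2)
= 100 / (12.0 - 2.0)
= 100 / 10.0
= 10.0 min^-1

10.0 min^-1


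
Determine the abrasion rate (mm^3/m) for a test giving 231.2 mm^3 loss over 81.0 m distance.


Rate = volume_loss / distance
= 231.2 / 81.0
= 2.854 mm^3/m

2.854 mm^3/m


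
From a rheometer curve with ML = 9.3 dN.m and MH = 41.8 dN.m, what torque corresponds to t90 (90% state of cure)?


M90 = ML + 0.9 * (MH - ML)
M90 = 9.3 + 0.9 * (41.8 - 9.3)
M90 = 9.3 + 0.9 * 32.5
M90 = 38.55 dN.m

38.55 dN.m


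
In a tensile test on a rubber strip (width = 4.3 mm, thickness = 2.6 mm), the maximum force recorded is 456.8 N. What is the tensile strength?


Area = width * thickness = 4.3 * 2.6 = 11.18 mm^2
TS = force / area = 456.8 / 11.18 = 40.86 MPa

40.86 MPa


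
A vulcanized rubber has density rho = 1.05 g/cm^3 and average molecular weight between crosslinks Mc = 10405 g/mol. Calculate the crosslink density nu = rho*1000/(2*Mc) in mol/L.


nu = rho * 1000 / (2 * Mc)
nu = 1.05 * 1000 / (2 * 10405)
nu = 1050.0 / 20810
nu = 0.0505 mol/L

0.0505 mol/L


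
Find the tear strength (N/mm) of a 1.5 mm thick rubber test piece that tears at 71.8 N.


Tear strength = force / thickness
= 71.8 / 1.5
= 47.87 N/mm

47.87 N/mm


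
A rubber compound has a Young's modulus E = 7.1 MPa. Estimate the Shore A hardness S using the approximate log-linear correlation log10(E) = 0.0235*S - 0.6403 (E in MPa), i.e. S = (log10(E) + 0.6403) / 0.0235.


log10(E) = 0.0235*S - 0.6403  =>  S = (log10(E) + 0.6403) / 0.0235
log10(7.1) = 0.851258
S = (0.851258 + 0.6403) / 0.0235 = 1.491558 / 0.0235
S = 63.5

Shore A = 63.5


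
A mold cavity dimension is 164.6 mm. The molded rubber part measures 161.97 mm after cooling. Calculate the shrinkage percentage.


Shrinkage = (mold - part) / mold * 100
= (164.6 - 161.97) / 164.6 * 100
= 2.63 / 164.6 * 100
= 1.6%

1.6%


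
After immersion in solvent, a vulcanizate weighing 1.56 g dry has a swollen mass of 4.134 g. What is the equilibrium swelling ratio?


Q = W_swollen / W_dry
Q = 4.134 / 1.56
Q = 2.65

Q = 2.65


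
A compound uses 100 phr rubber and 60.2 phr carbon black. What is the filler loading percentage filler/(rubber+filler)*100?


Filler % = filler / (rubber + filler) * 100
= 60.2 / (100 + 60.2) * 100
= 60.2 / 160.2 * 100
= 37.58%

37.58%


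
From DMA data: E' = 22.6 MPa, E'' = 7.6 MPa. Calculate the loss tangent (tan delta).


tan delta = E'' / E'
= 7.6 / 22.6
= 0.3363

tan delta = 0.3363


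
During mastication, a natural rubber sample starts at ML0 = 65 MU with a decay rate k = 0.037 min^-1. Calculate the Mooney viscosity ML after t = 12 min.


ML = ML0 * exp(-k * t)
ML = 65 * exp(-0.037 * 12)
ML = 65 * 0.6415
ML = 41.7 MU

41.7 MU


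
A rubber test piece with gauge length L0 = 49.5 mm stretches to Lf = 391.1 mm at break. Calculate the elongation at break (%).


Elongation = (Lf - L0) / L0 * 100
= (391.1 - 49.5) / 49.5 * 100
= 341.6 / 49.5 * 100
= 690.1%

690.1%


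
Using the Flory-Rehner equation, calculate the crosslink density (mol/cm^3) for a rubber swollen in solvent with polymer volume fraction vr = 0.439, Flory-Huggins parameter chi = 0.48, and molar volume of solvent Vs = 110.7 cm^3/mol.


ln(1 - vr) = ln(1 - 0.439) = -0.5780
Numerator = -((-0.5780) + 0.439 + 0.48 * 0.439^2) = 0.0465
Denominator = 110.7 * (0.439^(1/3) - 0.439/2) = 59.8349
nu = 0.0465 / 59.8349 = 7.7761e-04 mol/cm^3

7.7761e-04 mol/cm^3


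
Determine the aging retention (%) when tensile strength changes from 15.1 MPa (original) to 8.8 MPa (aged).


Retention = aged / original * 100
= 8.8 / 15.1 * 100
= 58.3%

58.3%


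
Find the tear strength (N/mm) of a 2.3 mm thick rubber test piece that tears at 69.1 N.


Tear strength = force / thickness
= 69.1 / 2.3
= 30.04 N/mm

30.04 N/mm


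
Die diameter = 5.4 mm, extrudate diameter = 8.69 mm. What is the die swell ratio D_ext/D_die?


Die swell ratio = D_extrudate / D_die
= 8.69 / 5.4
= 1.609

Die swell = 1.609


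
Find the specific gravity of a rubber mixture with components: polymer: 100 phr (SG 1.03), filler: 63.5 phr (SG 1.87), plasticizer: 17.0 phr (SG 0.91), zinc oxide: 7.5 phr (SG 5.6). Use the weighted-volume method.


Sum of weights = 188.0
Volume contributions:
  polymer: 100/1.03 = 97.0874
  filler: 63.5/1.87 = 33.9572
  plasticizer: 17.0/0.91 = 18.6813
  zinc oxide: 7.5/5.6 = 1.3393
Sum of volumes = 151.0652
SG = 188.0 / 151.0652 = 1.244

SG = 1.244


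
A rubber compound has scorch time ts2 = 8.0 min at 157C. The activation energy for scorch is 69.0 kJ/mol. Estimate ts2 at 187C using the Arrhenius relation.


Convert temperatures: T1 = 157 + 273.15 = 430.15 K, T2 = 187 + 273.15 = 460.15 K
ts2_new = 8.0 * exp(69000 / 8.314 * (1/460.15 - 1/430.15))
1/T2 - 1/T1 = -1.5157e-04
ts2_new = 2.27 min

2.27 min


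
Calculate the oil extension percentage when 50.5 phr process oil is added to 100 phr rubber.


Oil % = oil / (100 + oil) * 100
= 50.5 / (100 + 50.5) * 100
= 50.5 / 150.5 * 100
= 33.55%

33.55%


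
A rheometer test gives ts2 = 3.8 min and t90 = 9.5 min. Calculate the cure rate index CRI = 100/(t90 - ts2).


CRI = 100 / (t90 - ts2)
= 100 / (9.5 - 3.8)
= 100 / 5.7
= 17.54 min^-1

17.54 min^-1


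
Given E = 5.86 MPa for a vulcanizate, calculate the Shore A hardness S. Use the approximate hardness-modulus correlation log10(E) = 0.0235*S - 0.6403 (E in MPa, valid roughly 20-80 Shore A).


log10(E) = 0.0235*S - 0.6403  =>  S = (log10(E) + 0.6403) / 0.0235
log10(5.86) = 0.767898
S = (0.767898 + 0.6403) / 0.0235 = 1.408198 / 0.0235
S = 59.9

Shore A = 59.9


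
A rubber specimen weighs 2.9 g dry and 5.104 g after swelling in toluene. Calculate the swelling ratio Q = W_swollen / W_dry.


Q = W_swollen / W_dry
Q = 5.104 / 2.9
Q = 1.76

Q = 1.76


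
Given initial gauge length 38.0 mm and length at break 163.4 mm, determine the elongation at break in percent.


Elongation = (Lf - L0) / L0 * 100
= (163.4 - 38.0) / 38.0 * 100
= 125.4 / 38.0 * 100
= 330.0%

330.0%


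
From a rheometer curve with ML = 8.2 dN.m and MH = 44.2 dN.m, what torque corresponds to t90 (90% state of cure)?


M90 = ML + 0.9 * (MH - ML)
M90 = 8.2 + 0.9 * (44.2 - 8.2)
M90 = 8.2 + 0.9 * 36.0
M90 = 40.6 dN.m

40.6 dN.m


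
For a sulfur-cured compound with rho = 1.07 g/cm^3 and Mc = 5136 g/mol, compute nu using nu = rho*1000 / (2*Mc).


nu = rho * 1000 / (2 * Mc)
nu = 1.07 * 1000 / (2 * 5136)
nu = 1070.0 / 10272
nu = 0.1042 mol/L

0.1042 mol/L


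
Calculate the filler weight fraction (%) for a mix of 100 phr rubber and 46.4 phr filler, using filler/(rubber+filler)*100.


Filler % = filler / (rubber + filler) * 100
= 46.4 / (100 + 46.4) * 100
= 46.4 / 146.4 * 100
= 31.69%

31.69%


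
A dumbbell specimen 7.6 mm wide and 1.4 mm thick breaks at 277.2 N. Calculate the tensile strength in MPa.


Area = width * thickness = 7.6 * 1.4 = 10.64 mm^2
TS = force / area = 277.2 / 10.64 = 26.05 MPa

26.05 MPa


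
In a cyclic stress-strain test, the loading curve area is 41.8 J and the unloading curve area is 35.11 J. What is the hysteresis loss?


Hysteresis loss = loading - unloading
= 41.8 - 35.11
= 6.69 J

6.69 J


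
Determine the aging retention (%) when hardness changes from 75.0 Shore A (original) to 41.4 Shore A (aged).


Retention = aged / original * 100
= 41.4 / 75.0 * 100
= 55.2%

55.2%


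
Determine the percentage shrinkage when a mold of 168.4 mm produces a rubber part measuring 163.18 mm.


Shrinkage = (mold - part) / mold * 100
= (168.4 - 163.18) / 168.4 * 100
= 5.22 / 168.4 * 100
= 3.1%

3.1%


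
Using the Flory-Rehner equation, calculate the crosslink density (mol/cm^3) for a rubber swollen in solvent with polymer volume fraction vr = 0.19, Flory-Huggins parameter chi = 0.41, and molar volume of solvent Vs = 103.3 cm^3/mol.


ln(1 - vr) = ln(1 - 0.19) = -0.2107
Numerator = -((-0.2107) + 0.19 + 0.41 * 0.19^2) = 0.0059
Denominator = 103.3 * (0.19^(1/3) - 0.19/2) = 49.5726
nu = 0.0059 / 49.5726 = 1.1942e-04 mol/cm^3

1.1942e-04 mol/cm^3


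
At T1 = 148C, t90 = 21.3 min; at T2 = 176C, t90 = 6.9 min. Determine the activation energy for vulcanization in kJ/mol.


T1 = 421.15 K, T2 = 449.15 K
1/T1 - 1/T2 = 1.4802e-04
ln(t1/t2) = ln(21.3/6.9) = 1.1272
Ea = 8.314 * 1.1272 / 1.4802e-04 = 63310.4869 J/mol
Ea = 63.31 kJ/mol

63.31 kJ/mol


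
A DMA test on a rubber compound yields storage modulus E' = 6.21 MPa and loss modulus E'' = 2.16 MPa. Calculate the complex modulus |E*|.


|E*| = sqrt(E'^2 + E''^2)
= sqrt(6.21^2 + 2.16^2)
= sqrt(38.5641 + 4.6656)
= 6.575 MPa

6.575 MPa


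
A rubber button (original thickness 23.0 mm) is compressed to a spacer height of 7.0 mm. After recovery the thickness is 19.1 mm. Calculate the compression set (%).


CS = (t0 - recovered) / (t0 - ts) * 100
= (23.0 - 19.1) / (23.0 - 7.0) * 100
= 3.9 / 16.0 * 100
= 24.4%

24.4%


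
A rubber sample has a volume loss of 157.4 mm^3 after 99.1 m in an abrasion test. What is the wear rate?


Rate = volume_loss / distance
= 157.4 / 99.1
= 1.588 mm^3/m

1.588 mm^3/m


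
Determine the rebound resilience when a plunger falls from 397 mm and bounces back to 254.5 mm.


Resilience = h_rebound / h_drop * 100
= 254.5 / 397 * 100
= 64.1%

64.1%


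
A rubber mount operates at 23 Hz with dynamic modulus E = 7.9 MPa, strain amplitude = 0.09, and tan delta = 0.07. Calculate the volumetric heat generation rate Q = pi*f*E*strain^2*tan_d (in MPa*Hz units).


Q = pi * f * E * strain^2 * tan_d
= pi * 23 * 7.9 * 0.09^2 * 0.07
= pi * 23 * 7.9 * 0.0081 * 0.07
= 0.3237

Q = 0.3237


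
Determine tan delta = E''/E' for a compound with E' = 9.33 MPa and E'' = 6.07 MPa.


tan delta = E'' / E'
= 6.07 / 9.33
= 0.6506

tan delta = 0.6506


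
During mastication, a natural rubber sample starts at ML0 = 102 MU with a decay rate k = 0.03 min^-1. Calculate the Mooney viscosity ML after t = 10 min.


ML = ML0 * exp(-k * t)
ML = 102 * exp(-0.03 * 10)
ML = 102 * 0.7408
ML = 75.56 MU

75.56 MU


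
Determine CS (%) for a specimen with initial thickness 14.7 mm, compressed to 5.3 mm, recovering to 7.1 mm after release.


CS = (t0 - recovered) / (t0 - ts) * 100
= (14.7 - 7.1) / (14.7 - 5.3) * 100
= 7.6 / 9.4 * 100
= 80.9%

80.9%


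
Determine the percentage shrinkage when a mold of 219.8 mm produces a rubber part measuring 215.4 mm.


Shrinkage = (mold - part) / mold * 100
= (219.8 - 215.4) / 219.8 * 100
= 4.4 / 219.8 * 100
= 2.0%

2.0%


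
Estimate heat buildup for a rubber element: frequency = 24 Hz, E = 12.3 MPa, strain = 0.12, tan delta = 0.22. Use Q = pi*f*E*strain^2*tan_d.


Q = pi * f * E * strain^2 * tan_d
= pi * 24 * 12.3 * 0.12^2 * 0.22
= pi * 24 * 12.3 * 0.0144 * 0.22
= 2.9380

Q = 2.9380


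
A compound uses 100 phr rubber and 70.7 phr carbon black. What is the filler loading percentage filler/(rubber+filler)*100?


Filler % = filler / (rubber + filler) * 100
= 70.7 / (100 + 70.7) * 100
= 70.7 / 170.7 * 100
= 41.42%

41.42%


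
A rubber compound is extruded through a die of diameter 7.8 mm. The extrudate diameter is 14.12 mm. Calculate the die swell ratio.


Die swell ratio = D_extrudate / D_die
= 14.12 / 7.8
= 1.81

Die swell = 1.81


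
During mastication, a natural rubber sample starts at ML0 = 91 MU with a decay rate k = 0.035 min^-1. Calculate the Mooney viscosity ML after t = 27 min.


ML = ML0 * exp(-k * t)
ML = 91 * exp(-0.035 * 27)
ML = 91 * 0.3887
ML = 35.37 MU

35.37 MU


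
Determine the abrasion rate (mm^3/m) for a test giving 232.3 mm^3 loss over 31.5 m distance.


Rate = volume_loss / distance
= 232.3 / 31.5
= 7.375 mm^3/m

7.375 mm^3/m


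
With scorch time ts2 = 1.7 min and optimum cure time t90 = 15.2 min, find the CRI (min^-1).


CRI = 100 / (t90 - ts2)
= 100 / (15.2 - 1.7)
= 100 / 13.5
= 7.41 min^-1

7.41 min^-1


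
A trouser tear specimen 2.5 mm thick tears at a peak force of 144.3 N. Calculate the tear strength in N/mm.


Tear strength = force / thickness
= 144.3 / 2.5
= 57.72 N/mm

57.72 N/mm


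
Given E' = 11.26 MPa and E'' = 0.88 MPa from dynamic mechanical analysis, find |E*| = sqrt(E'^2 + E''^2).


|E*| = sqrt(E'^2 + E''^2)
= sqrt(11.26^2 + 0.88^2)
= sqrt(126.7876 + 0.7744)
= 11.294 MPa

11.294 MPa


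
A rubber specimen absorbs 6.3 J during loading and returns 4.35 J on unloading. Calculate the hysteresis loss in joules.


Hysteresis loss = loading - unloading
= 6.3 - 4.35
= 1.95 J

1.95 J


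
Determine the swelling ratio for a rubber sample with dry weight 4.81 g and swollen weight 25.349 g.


Q = W_swollen / W_dry
Q = 25.349 / 4.81
Q = 5.27

Q = 5.27


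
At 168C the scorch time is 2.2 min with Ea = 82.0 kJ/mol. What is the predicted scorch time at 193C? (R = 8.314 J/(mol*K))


Convert temperatures: T1 = 168 + 273.15 = 441.15 K, T2 = 193 + 273.15 = 466.15 K
ts2_new = 2.2 * exp(82000 / 8.314 * (1/466.15 - 1/441.15))
1/T2 - 1/T1 = -1.2157e-04
ts2_new = 0.66 min

0.66 min


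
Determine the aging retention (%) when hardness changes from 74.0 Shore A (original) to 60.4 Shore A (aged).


Retention = aged / original * 100
= 60.4 / 74.0 * 100
= 81.6%

81.6%


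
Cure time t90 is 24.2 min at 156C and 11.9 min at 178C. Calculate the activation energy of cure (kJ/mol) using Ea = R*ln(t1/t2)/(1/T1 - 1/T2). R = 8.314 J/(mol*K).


T1 = 429.15 K, T2 = 451.15 K
1/T1 - 1/T2 = 1.1363e-04
ln(t1/t2) = ln(24.2/11.9) = 0.7098
Ea = 8.314 * 0.7098 / 1.1363e-04 = 51935.2374 J/mol
Ea = 51.94 kJ/mol

51.94 kJ/mol


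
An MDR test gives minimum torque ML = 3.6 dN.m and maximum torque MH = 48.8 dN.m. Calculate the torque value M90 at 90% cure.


M90 = ML + 0.9 * (MH - ML)
M90 = 3.6 + 0.9 * (48.8 - 3.6)
M90 = 3.6 + 0.9 * 45.2
M90 = 44.28 dN.m

44.28 dN.m


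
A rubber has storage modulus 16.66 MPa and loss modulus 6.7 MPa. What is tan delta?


tan delta = E'' / E'
= 6.7 / 16.66
= 0.4022

tan delta = 0.4022


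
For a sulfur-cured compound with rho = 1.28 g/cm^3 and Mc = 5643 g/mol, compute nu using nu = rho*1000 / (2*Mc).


nu = rho * 1000 / (2 * Mc)
nu = 1.28 * 1000 / (2 * 5643)
nu = 1280.0 / 11286
nu = 0.1134 mol/L

0.1134 mol/L


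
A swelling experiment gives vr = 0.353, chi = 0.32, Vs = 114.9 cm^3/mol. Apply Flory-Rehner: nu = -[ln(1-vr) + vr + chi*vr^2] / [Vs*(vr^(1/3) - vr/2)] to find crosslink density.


ln(1 - vr) = ln(1 - 0.353) = -0.4354
Numerator = -((-0.4354) + 0.353 + 0.32 * 0.353^2) = 0.0425
Denominator = 114.9 * (0.353^(1/3) - 0.353/2) = 60.9243
nu = 0.0425 / 60.9243 = 6.9815e-04 mol/cm^3

6.9815e-04 mol/cm^3


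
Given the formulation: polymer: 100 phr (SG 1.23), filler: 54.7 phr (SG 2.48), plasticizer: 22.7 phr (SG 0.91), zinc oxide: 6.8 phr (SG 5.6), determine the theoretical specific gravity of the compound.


Sum of weights = 184.2
Volume contributions:
  polymer: 100/1.23 = 81.3008
  filler: 54.7/2.48 = 22.0565
  plasticizer: 22.7/0.91 = 24.9451
  zinc oxide: 6.8/5.6 = 1.2143
Sum of volumes = 129.5166
SG = 184.2 / 129.5166 = 1.422

SG = 1.422


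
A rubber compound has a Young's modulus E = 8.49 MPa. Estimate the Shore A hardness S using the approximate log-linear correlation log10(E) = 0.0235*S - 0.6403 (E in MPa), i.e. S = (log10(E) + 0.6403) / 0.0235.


log10(E) = 0.0235*S - 0.6403  =>  S = (log10(E) + 0.6403) / 0.0235
log10(8.49) = 0.928908
S = (0.928908 + 0.6403) / 0.0235 = 1.569208 / 0.0235
S = 66.8

Shore A = 66.8


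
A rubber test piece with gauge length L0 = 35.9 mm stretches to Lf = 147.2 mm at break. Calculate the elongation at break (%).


Elongation = (Lf - L0) / L0 * 100
= (147.2 - 35.9) / 35.9 * 100
= 111.3 / 35.9 * 100
= 310.0%

310.0%


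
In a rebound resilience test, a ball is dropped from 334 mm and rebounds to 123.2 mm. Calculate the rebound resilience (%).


Resilience = h_rebound / h_drop * 100
= 123.2 / 334 * 100
= 36.9%

36.9%


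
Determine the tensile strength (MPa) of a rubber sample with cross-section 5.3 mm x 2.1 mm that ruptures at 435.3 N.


Area = width * thickness = 5.3 * 2.1 = 11.13 mm^2
TS = force / area = 435.3 / 11.13 = 39.11 MPa

39.11 MPa


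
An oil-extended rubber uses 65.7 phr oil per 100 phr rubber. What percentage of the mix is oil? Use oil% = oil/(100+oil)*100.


Oil % = oil / (100 + oil) * 100
= 65.7 / (100 + 65.7) * 100
= 65.7 / 165.7 * 100
= 39.65%

39.65%


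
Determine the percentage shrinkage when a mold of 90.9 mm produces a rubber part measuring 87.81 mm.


Shrinkage = (mold - part) / mold * 100
= (90.9 - 87.81) / 90.9 * 100
= 3.09 / 90.9 * 100
= 3.4%

3.4%


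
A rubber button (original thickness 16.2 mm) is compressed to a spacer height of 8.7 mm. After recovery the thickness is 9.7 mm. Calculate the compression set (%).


CS = (t0 - recovered) / (t0 - ts) * 100
= (16.2 - 9.7) / (16.2 - 8.7) * 100
= 6.5 / 7.5 * 100
= 86.7%

86.7%


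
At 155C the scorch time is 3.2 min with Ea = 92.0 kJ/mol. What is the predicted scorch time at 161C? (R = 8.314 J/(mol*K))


Convert temperatures: T1 = 155 + 273.15 = 428.15 K, T2 = 161 + 273.15 = 434.15 K
ts2_new = 3.2 * exp(92000 / 8.314 * (1/434.15 - 1/428.15))
1/T2 - 1/T1 = -3.2279e-05
ts2_new = 2.24 min

2.24 min


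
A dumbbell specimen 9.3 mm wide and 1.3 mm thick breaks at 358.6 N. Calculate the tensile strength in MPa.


Area = width * thickness = 9.3 * 1.3 = 12.09 mm^2
TS = force / area = 358.6 / 12.09 = 29.66 MPa

29.66 MPa


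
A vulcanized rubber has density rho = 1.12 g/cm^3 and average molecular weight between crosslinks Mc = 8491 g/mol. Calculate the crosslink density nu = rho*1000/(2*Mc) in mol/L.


nu = rho * 1000 / (2 * Mc)
nu = 1.12 * 1000 / (2 * 8491)
nu = 1120.0 / 16982
nu = 0.0660 mol/L

0.0660 mol/L


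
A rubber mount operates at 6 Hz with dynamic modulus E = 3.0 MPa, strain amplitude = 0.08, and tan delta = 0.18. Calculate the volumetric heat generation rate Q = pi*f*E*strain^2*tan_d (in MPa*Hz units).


Q = pi * f * E * strain^2 * tan_d
= pi * 6 * 3.0 * 0.08^2 * 0.18
= pi * 6 * 3.0 * 0.0064 * 0.18
= 0.0651

Q = 0.0651


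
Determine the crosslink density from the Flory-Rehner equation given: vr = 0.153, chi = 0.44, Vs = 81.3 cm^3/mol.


ln(1 - vr) = ln(1 - 0.153) = -0.1661
Numerator = -((-0.1661) + 0.153 + 0.44 * 0.153^2) = 0.0028
Denominator = 81.3 * (0.153^(1/3) - 0.153/2) = 37.2637
nu = 0.0028 / 37.2637 = 7.3922e-05 mol/cm^3

7.3922e-05 mol/cm^3


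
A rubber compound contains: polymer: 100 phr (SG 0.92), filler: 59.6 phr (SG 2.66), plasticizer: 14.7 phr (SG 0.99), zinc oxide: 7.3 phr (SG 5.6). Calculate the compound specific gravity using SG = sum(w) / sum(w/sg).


Sum of weights = 181.6
Volume contributions:
  polymer: 100/0.92 = 108.6957
  filler: 59.6/2.66 = 22.4060
  plasticizer: 14.7/0.99 = 14.8485
  zinc oxide: 7.3/5.6 = 1.3036
Sum of volumes = 147.2537
SG = 181.6 / 147.2537 = 1.233

SG = 1.233


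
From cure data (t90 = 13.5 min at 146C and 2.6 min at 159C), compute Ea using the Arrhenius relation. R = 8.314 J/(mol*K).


T1 = 419.15 K, T2 = 432.15 K
1/T1 - 1/T2 = 7.1769e-05
ln(t1/t2) = ln(13.5/2.6) = 1.6472
Ea = 8.314 * 1.6472 / 7.1769e-05 = 190814.4466 J/mol
Ea = 190.81 kJ/mol

190.81 kJ/mol


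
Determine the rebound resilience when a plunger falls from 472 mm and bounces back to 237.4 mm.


Resilience = h_rebound / h_drop * 100
= 237.4 / 472 * 100
= 50.3%

50.3%


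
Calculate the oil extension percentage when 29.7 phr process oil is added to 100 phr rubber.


Oil % = oil / (100 + oil) * 100
= 29.7 / (100 + 29.7) * 100
= 29.7 / 129.7 * 100
= 22.9%

22.9%


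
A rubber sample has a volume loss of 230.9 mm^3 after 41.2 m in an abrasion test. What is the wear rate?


Rate = volume_loss / distance
= 230.9 / 41.2
= 5.604 mm^3/m

5.604 mm^3/m


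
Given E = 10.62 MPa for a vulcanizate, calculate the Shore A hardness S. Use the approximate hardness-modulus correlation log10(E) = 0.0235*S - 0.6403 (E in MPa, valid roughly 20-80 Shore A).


log10(E) = 0.0235*S - 0.6403  =>  S = (log10(E) + 0.6403) / 0.0235
log10(10.62) = 1.026125
S = (1.026125 + 0.6403) / 0.0235 = 1.666425 / 0.0235
S = 70.9

Shore A = 70.9


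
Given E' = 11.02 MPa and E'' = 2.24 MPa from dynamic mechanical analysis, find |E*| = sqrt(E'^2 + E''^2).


|E*| = sqrt(E'^2 + E''^2)
= sqrt(11.02^2 + 2.24^2)
= sqrt(121.4404 + 5.0176)
= 11.245 MPa

11.245 MPa


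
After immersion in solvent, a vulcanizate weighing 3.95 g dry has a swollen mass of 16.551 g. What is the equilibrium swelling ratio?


Q = W_swollen / W_dry
Q = 16.551 / 3.95
Q = 4.19

Q = 4.19


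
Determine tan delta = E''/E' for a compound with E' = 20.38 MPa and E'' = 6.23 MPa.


tan delta = E'' / E'
= 6.23 / 20.38
= 0.3057

tan delta = 0.3057


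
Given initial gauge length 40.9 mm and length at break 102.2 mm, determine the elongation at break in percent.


Elongation = (Lf - L0) / L0 * 100
= (102.2 - 40.9) / 40.9 * 100
= 61.3 / 40.9 * 100
= 149.9%

149.9%


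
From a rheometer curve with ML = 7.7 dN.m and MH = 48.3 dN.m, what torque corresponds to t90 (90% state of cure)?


M90 = ML + 0.9 * (MH - ML)
M90 = 7.7 + 0.9 * (48.3 - 7.7)
M90 = 7.7 + 0.9 * 40.6
M90 = 44.24 dN.m

44.24 dN.m


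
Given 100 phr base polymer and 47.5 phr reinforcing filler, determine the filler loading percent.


Filler % = filler / (rubber + filler) * 100
= 47.5 / (100 + 47.5) * 100
= 47.5 / 147.5 * 100
= 32.2%

32.2%


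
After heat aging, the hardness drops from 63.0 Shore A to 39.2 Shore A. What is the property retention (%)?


Retention = aged / original * 100
= 39.2 / 63.0 * 100
= 62.2%

62.2%


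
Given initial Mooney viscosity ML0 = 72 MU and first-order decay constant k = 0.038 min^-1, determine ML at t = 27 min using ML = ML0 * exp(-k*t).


ML = ML0 * exp(-k * t)
ML = 72 * exp(-0.038 * 27)
ML = 72 * 0.3584
ML = 25.81 MU

25.81 MU


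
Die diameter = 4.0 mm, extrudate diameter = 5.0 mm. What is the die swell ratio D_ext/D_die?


Die swell ratio = D_extrudate / D_die
= 5.0 / 4.0
= 1.25

Die swell = 1.25


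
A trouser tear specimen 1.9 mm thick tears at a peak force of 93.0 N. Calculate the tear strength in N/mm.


Tear strength = force / thickness
= 93.0 / 1.9
= 48.95 N/mm

48.95 N/mm


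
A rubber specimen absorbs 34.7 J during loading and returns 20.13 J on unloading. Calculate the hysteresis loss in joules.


Hysteresis loss = loading - unloading
= 34.7 - 20.13
= 14.57 J

14.57 J


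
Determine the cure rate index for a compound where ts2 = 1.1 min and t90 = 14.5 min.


CRI = 100 / (t90 - ts2)
= 100 / (14.5 - 1.1)
= 100 / 13.4
= 7.46 min^-1

7.46 min^-1


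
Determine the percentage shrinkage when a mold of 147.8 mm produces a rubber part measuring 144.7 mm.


Shrinkage = (mold - part) / mold * 100
= (147.8 - 144.7) / 147.8 * 100
= 3.1 / 147.8 * 100
= 2.1%

2.1%


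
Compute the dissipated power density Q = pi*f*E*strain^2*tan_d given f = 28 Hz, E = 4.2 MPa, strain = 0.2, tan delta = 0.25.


Q = pi * f * E * strain^2 * tan_d
= pi * 28 * 4.2 * 0.2^2 * 0.25
= pi * 28 * 4.2 * 0.0400 * 0.25
= 3.6945

Q = 3.6945


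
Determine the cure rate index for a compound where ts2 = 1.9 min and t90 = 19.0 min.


CRI = 100 / (t90 - ts2)
= 100 / (19.0 - 1.9)
= 100 / 17.1
= 5.85 min^-1

5.85 min^-1


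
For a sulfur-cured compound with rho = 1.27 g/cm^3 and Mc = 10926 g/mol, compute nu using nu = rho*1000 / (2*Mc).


nu = rho * 1000 / (2 * Mc)
nu = 1.27 * 1000 / (2 * 10926)
nu = 1270.0 / 21852
nu = 0.0581 mol/L

0.0581 mol/L


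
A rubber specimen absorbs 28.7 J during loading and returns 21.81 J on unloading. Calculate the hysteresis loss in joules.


Hysteresis loss = loading - unloading
= 28.7 - 21.81
= 6.89 J

6.89 J


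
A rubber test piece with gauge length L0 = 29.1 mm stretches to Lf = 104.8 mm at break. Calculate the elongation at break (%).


Elongation = (Lf - L0) / L0 * 100
= (104.8 - 29.1) / 29.1 * 100
= 75.7 / 29.1 * 100
= 260.1%

260.1%


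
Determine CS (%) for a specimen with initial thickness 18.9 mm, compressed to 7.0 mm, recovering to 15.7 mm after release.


CS = (t0 - recovered) / (t0 - ts) * 100
= (18.9 - 15.7) / (18.9 - 7.0) * 100
= 3.2 / 11.9 * 100
= 26.9%

26.9%


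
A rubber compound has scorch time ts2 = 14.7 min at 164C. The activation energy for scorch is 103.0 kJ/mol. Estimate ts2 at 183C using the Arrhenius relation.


Convert temperatures: T1 = 164 + 273.15 = 437.15 K, T2 = 183 + 273.15 = 456.15 K
ts2_new = 14.7 * exp(103000 / 8.314 * (1/456.15 - 1/437.15))
1/T2 - 1/T1 = -9.5283e-05
ts2_new = 4.52 min

4.52 min


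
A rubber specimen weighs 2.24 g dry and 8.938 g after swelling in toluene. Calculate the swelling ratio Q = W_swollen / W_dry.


Q = W_swollen / W_dry
Q = 8.938 / 2.24
Q = 3.99

Q = 3.99


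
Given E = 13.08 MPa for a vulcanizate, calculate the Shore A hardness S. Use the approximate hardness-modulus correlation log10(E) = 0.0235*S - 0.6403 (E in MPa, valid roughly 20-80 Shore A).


log10(E) = 0.0235*S - 0.6403  =>  S = (log10(E) + 0.6403) / 0.0235
log10(13.08) = 1.116608
S = (1.116608 + 0.6403) / 0.0235 = 1.756908 / 0.0235
S = 74.8

Shore A = 74.8


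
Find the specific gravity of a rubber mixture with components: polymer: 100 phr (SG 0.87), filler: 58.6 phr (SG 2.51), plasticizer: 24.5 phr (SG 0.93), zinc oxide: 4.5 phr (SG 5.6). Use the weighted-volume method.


Sum of weights = 187.6
Volume contributions:
  polymer: 100/0.87 = 114.9425
  filler: 58.6/2.51 = 23.3466
  plasticizer: 24.5/0.93 = 26.3441
  zinc oxide: 4.5/5.6 = 0.8036
Sum of volumes = 165.4368
SG = 187.6 / 165.4368 = 1.134

SG = 1.134


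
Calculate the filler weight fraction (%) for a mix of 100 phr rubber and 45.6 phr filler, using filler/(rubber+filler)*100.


Filler % = filler / (rubber + filler) * 100
= 45.6 / (100 + 45.6) * 100
= 45.6 / 145.6 * 100
= 31.32%

31.32%


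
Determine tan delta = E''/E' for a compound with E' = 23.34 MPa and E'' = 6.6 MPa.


tan delta = E'' / E'
= 6.6 / 23.34
= 0.2828

tan delta = 0.2828


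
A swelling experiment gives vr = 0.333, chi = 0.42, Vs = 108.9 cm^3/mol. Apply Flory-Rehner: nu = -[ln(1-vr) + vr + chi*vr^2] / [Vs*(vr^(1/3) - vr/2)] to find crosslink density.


ln(1 - vr) = ln(1 - 0.333) = -0.4050
Numerator = -((-0.4050) + 0.333 + 0.42 * 0.333^2) = 0.0254
Denominator = 108.9 * (0.333^(1/3) - 0.333/2) = 57.3500
nu = 0.0254 / 57.3500 = 4.4275e-04 mol/cm^3

4.4275e-04 mol/cm^3


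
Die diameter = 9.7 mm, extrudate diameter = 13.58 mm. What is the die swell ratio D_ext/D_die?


Die swell ratio = D_extrudate / D_die
= 13.58 / 9.7
= 1.4

Die swell = 1.4


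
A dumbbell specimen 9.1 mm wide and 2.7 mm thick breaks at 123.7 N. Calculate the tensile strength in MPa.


Area = width * thickness = 9.1 * 2.7 = 24.57 mm^2
TS = force / area = 123.7 / 24.57 = 5.03 MPa

5.03 MPa


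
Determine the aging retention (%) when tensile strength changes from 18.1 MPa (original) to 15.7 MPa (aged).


Retention = aged / original * 100
= 15.7 / 18.1 * 100
= 86.7%

86.7%


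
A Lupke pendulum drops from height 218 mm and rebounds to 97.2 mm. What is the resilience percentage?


Resilience = h_rebound / h_drop * 100
= 97.2 / 218 * 100
= 44.6%

44.6%


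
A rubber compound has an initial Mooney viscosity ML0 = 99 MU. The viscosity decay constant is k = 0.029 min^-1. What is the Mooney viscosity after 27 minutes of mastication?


ML = ML0 * exp(-k * t)
ML = 99 * exp(-0.029 * 27)
ML = 99 * 0.4570
ML = 45.25 MU

45.25 MU


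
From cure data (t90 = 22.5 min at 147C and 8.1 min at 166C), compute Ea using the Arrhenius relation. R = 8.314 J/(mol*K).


T1 = 420.15 K, T2 = 439.15 K
1/T1 - 1/T2 = 1.0298e-04
ln(t1/t2) = ln(22.5/8.1) = 1.0217
Ea = 8.314 * 1.0217 / 1.0298e-04 = 82485.2593 J/mol
Ea = 82.49 kJ/mol

82.49 kJ/mol


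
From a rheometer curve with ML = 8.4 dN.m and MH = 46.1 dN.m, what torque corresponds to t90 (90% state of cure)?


M90 = ML + 0.9 * (MH - ML)
M90 = 8.4 + 0.9 * (46.1 - 8.4)
M90 = 8.4 + 0.9 * 37.7
M90 = 42.33 dN.m

42.33 dN.m


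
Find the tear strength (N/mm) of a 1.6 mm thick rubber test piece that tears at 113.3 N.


Tear strength = force / thickness
= 113.3 / 1.6
= 70.81 N/mm

70.81 N/mm


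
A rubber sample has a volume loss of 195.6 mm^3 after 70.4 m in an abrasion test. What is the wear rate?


Rate = volume_loss / distance
= 195.6 / 70.4
= 2.778 mm^3/m

2.778 mm^3/m


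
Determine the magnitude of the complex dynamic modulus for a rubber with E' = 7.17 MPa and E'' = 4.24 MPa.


|E*| = sqrt(E'^2 + E''^2)
= sqrt(7.17^2 + 4.24^2)
= sqrt(51.4089 + 17.9776)
= 8.33 MPa

8.33 MPa


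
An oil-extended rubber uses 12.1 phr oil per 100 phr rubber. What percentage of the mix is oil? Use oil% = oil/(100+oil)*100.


Oil % = oil / (100 + oil) * 100
= 12.1 / (100 + 12.1) * 100
= 12.1 / 112.1 * 100
= 10.79%

10.79%


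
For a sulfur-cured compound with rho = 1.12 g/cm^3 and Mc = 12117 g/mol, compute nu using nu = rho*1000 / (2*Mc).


nu = rho * 1000 / (2 * Mc)
nu = 1.12 * 1000 / (2 * 12117)
nu = 1120.0 / 24234
nu = 0.0462 mol/L

0.0462 mol/L


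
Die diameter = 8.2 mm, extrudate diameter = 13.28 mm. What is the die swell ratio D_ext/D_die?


Die swell ratio = D_extrudate / D_die
= 13.28 / 8.2
= 1.62

Die swell = 1.62


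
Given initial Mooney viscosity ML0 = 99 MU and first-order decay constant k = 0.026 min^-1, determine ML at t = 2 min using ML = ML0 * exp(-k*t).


ML = ML0 * exp(-k * t)
ML = 99 * exp(-0.026 * 2)
ML = 99 * 0.9493
ML = 93.98 MU

93.98 MU


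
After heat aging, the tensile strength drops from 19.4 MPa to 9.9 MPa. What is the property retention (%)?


Retention = aged / original * 100
= 9.9 / 19.4 * 100
= 51.0%

51.0%


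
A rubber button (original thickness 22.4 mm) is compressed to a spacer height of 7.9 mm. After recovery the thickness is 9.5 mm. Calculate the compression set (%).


CS = (t0 - recovered) / (t0 - ts) * 100
= (22.4 - 9.5) / (22.4 - 7.9) * 100
= 12.9 / 14.5 * 100
= 89.0%

89.0%


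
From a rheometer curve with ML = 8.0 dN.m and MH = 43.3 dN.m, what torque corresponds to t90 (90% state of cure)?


M90 = ML + 0.9 * (MH - ML)
M90 = 8.0 + 0.9 * (43.3 - 8.0)
M90 = 8.0 + 0.9 * 35.3
M90 = 39.77 dN.m

39.77 dN.m


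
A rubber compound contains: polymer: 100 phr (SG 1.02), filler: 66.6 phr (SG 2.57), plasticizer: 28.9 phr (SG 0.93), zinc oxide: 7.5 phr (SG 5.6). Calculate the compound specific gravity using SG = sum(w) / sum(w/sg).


Sum of weights = 203.0
Volume contributions:
  polymer: 100/1.02 = 98.0392
  filler: 66.6/2.57 = 25.9144
  plasticizer: 28.9/0.93 = 31.0753
  zinc oxide: 7.5/5.6 = 1.3393
Sum of volumes = 156.3682
SG = 203.0 / 156.3682 = 1.298

SG = 1.298


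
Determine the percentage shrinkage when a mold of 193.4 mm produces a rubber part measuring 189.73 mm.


Shrinkage = (mold - part) / mold * 100
= (193.4 - 189.73) / 193.4 * 100
= 3.67 / 193.4 * 100
= 1.9%

1.9%


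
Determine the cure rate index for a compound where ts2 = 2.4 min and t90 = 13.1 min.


CRI = 100 / (t90 - ts2)
= 100 / (13.1 - 2.4)
= 100 / 10.7
= 9.35 min^-1

9.35 min^-1


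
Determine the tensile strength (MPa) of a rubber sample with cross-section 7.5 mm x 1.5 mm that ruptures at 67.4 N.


Area = width * thickness = 7.5 * 1.5 = 11.25 mm^2
TS = force / area = 67.4 / 11.25 = 5.99 MPa

5.99 MPa


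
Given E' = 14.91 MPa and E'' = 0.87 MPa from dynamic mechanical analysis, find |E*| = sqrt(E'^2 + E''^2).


|E*| = sqrt(E'^2 + E''^2)
= sqrt(14.91^2 + 0.87^2)
= sqrt(222.3081 + 0.7569)
= 14.935 MPa

14.935 MPa


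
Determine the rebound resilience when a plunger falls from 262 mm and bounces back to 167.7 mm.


Resilience = h_rebound / h_drop * 100
= 167.7 / 262 * 100
= 64.0%

64.0%


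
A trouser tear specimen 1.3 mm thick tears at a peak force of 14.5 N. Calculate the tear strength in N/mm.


Tear strength = force / thickness
= 14.5 / 1.3
= 11.15 N/mm

11.15 N/mm


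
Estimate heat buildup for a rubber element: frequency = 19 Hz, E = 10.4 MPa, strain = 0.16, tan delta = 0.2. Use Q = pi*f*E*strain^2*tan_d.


Q = pi * f * E * strain^2 * tan_d
= pi * 19 * 10.4 * 0.16^2 * 0.2
= pi * 19 * 10.4 * 0.0256 * 0.2
= 3.1784

Q = 3.1784


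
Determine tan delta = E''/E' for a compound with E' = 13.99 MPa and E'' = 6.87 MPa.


tan delta = E'' / E'
= 6.87 / 13.99
= 0.4911

tan delta = 0.4911


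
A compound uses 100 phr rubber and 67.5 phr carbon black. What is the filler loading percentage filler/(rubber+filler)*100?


Filler % = filler / (rubber + filler) * 100
= 67.5 / (100 + 67.5) * 100
= 67.5 / 167.5 * 100
= 40.3%

40.3%
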